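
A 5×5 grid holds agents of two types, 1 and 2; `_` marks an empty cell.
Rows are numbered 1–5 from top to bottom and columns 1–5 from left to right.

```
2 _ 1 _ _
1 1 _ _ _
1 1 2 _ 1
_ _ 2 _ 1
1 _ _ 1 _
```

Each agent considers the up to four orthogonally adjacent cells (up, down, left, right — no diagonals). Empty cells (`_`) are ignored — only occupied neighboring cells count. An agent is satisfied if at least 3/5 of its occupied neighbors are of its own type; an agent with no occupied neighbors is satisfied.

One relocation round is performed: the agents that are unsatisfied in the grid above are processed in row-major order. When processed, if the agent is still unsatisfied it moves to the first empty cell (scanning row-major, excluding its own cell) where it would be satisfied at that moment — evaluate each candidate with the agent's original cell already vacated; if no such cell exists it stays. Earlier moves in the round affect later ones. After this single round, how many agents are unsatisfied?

0

Initially unsatisfied (in order): (1,1), (3,3).
  (1,1) → (1,5).
  (3,3) → (2,4).
Resulting grid:
_ _ 1 _ 2
1 1 _ 2 _
1 1 _ _ 1
_ _ 2 _ 1
1 _ _ 1 _
All satisfied now.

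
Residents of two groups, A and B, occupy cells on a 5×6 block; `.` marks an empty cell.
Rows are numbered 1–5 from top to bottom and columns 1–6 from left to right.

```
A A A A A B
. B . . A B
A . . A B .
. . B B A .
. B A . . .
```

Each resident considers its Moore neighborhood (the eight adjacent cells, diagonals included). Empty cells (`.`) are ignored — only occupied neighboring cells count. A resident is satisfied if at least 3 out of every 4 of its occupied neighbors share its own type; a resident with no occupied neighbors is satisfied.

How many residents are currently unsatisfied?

(1,1)A 1/2 unhappy
(1,2)A 2/3 unhappy
(1,3)A 2/3 unhappy
(1,4)A 3/3 ok
(1,5)A 2/4 unhappy
(1,6)B 1/3 unhappy
(2,2)B 0/4 unhappy
(2,5)A 3/6 unhappy
(2,6)B 2/4 unhappy
(3,1)A 0/1 unhappy
(3,4)A 2/5 unhappy
(3,5)B 2/5 unhappy
(4,3)B 2/4 unhappy
(4,4)B 2/5 unhappy
(4,5)A 1/3 unhappy
(5,2)B 1/2 unhappy
(5,3)A 0/3 unhappy
Unsatisfied: (1,1), (1,2), (1,3), (1,5), (1,6), (2,2), (2,5), (2,6), (3,1), (3,4), (3,5), (4,3), (4,4), (4,5), (5,2), (5,3) — 16 in total.

16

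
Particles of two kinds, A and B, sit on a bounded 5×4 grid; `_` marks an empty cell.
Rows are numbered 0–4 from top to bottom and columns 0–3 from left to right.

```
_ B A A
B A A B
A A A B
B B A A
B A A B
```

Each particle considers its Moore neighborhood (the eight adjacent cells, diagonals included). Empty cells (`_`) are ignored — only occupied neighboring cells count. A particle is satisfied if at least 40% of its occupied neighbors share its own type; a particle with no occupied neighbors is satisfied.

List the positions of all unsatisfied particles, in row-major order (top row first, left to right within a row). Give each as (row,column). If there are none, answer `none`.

(0,1)B 1/4 ✗
(0,2)A 3/5 ✓
(0,3)A 2/3 ✓
(1,0)B 1/4 ✗
(1,1)A 5/7 ✓
(1,2)A 5/8 ✓
(1,3)B 1/5 ✗
(2,0)A 2/5 ✓
(2,1)A 5/8 ✓
(2,2)A 5/8 ✓
(2,3)B 1/5 ✗
(3,0)B 2/5 ✓
(3,1)B 2/8 ✗
(3,2)A 5/8 ✓
(3,3)A 3/5 ✓
(4,0)B 2/3 ✓
(4,1)A 2/5 ✓
(4,2)A 3/5 ✓
(4,3)B 0/3 ✗

(0,1), (1,0), (1,3), (2,3), (3,1), (4,3)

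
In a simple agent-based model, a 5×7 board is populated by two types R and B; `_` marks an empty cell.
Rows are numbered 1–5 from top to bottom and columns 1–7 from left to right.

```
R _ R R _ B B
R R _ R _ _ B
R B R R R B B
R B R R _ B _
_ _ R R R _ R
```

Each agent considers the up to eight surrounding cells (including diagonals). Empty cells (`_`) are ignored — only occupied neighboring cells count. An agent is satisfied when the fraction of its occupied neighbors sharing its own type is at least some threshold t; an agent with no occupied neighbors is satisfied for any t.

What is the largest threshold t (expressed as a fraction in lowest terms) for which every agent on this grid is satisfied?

Row 1: (1,1)R 2/2 · (1,3)R 3/3 · (1,4)R 2/2 · (1,6)B 2/2 · (1,7)B 2/2
Row 2: (2,1)R 3/4 · (2,2)R 5/6 · (2,4)R 5/5 · (2,7)B 4/4
Row 3: (3,1)R 3/5 · (3,2)B 1/7 · (3,3)R 5/7 · (3,4)R 5/5 · (3,5)R 3/5 · (3,6)B 3/4 · (3,7)B 3/3
Row 4: (4,1)R 1/3 · (4,2)B 1/6 · (4,3)R 5/7 · (4,4)R 7/7 · (4,6)B 2/5
Row 5: (5,3)R 3/4 · (5,4)R 4/4 · (5,5)R 2/3 · (5,7)R 0/1
The smallest same-type fraction is 0/1 at (5,7), which reduces to 0/1. Any threshold above that leaves this agent unsatisfied.

0/1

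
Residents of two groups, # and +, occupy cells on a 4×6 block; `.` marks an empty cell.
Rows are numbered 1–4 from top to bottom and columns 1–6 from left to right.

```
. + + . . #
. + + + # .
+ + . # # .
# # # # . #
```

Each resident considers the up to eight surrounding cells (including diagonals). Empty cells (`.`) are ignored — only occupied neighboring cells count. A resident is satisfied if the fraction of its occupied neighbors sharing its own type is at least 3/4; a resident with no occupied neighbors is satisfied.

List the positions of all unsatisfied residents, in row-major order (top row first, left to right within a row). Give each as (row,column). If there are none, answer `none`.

Row 1: (1,2)+ 3/3 satisfied · (1,3)+ 4/4 satisfied · (1,6)# 1/1 satisfied
Row 2: (2,2)+ 5/5 satisfied · (2,3)+ 5/6 satisfied · (2,4)+ 2/5 not · (2,5)# 3/4 satisfied
Row 3: (3,1)+ 2/4 not · (3,2)+ 3/6 not · (3,4)# 4/6 not · (3,5)# 4/5 satisfied
Row 4: (4,1)# 1/3 not · (4,2)# 2/4 not · (4,3)# 3/4 satisfied · (4,4)# 3/3 satisfied · (4,6)# 1/1 satisfied

(2,4), (3,1), (3,2), (3,4), (4,1), (4,2)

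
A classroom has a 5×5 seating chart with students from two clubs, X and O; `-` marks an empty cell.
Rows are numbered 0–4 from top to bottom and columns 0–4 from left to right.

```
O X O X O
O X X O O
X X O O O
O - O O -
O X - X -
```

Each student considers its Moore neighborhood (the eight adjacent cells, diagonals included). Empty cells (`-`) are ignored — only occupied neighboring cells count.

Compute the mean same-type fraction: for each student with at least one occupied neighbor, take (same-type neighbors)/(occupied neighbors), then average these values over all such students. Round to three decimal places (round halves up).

0.474

(0,0)O 1/3
(0,1)X 2/5
(0,2)O 1/5
(0,3)X 1/5
(0,4)O 2/3
(1,0)O 1/5
(1,1)X 4/8
(1,2)X 4/8
(1,3)O 6/8
(1,4)O 4/5
(2,0)X 2/4
(2,1)X 3/7
(2,2)O 4/7
(2,3)O 6/7
(2,4)O 4/4
(3,0)O 1/4
(3,2)O 3/6
(3,3)O 4/5
(4,0)O 1/2
(4,1)X 0/3
(4,3)X 0/2
Sum over 21 students: 1/3 + 2/5 + 1/5 + 1/5 + 2/3 + 1/5 + 4/8 + 4/8 + 6/8 + 4/5 + 2/4 + 3/7 + 4/7 + 6/7 + 4/4 + 1/4 + 3/6 + 4/5 + 1/2 + 0/3 + 0/2 = 697/70; mean = 697/70 ÷ 21 = 697/1470 = 0.474149… → 0.474.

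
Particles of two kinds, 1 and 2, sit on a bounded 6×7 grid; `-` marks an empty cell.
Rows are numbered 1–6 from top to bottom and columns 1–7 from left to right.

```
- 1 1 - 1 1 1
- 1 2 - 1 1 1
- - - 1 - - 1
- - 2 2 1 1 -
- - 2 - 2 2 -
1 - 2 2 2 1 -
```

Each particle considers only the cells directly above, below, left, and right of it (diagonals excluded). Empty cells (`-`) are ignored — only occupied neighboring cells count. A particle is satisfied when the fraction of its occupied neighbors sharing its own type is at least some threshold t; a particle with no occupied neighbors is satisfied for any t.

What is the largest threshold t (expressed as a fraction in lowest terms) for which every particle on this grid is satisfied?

(1,2)1 2/2
(1,3)1 1/2
(1,5)1 2/2
(1,6)1 3/3
(1,7)1 2/2
(2,2)1 1/2
(2,3)2 0/2
(2,5)1 2/2
(2,6)1 3/3
(2,7)1 3/3
(3,4)1 0/1
(3,7)1 1/1
(4,3)2 2/2
(4,4)2 1/3
(4,5)1 1/3
(4,6)1 1/2
(5,3)2 2/2
(5,5)2 2/3
(5,6)2 1/3
(6,1)1 — no occupied neighbors
(6,3)2 2/2
(6,4)2 2/2
(6,5)2 2/3
(6,6)1 0/2
The smallest same-type fraction is 0/2 at (2,3), which reduces to 0/1. Any threshold above that leaves this particle unsatisfied.

0/1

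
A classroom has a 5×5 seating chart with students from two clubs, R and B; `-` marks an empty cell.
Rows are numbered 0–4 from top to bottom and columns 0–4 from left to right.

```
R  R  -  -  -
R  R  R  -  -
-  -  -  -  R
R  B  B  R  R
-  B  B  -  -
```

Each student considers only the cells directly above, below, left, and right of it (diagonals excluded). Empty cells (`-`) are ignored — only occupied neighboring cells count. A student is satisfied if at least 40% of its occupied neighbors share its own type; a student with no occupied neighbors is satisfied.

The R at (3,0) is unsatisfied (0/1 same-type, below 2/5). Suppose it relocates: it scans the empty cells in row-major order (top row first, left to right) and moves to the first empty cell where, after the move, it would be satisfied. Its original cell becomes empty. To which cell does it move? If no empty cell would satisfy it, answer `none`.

(0,2)

Vacating (3,0). Empty cells in order:
  (0,2): 2/2 same-type → satisfied — stop here.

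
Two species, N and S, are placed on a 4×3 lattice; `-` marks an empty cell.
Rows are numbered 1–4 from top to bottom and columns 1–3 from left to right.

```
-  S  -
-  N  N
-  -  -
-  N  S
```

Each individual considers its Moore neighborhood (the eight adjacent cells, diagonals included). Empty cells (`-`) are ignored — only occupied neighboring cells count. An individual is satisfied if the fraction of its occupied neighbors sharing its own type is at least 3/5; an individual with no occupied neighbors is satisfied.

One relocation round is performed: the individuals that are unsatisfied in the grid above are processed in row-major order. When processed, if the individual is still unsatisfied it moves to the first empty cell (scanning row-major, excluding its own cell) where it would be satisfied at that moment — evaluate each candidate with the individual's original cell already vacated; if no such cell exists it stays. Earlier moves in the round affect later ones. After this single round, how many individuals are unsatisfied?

Initially unsatisfied (in order): (1,2), (2,2), (2,3), (4,2), (4,3).
  (1,2): no empty cell satisfies it; stays.
  (2,2) → (3,1).
  (2,3) → (3,2).
  (4,2): now satisfied by earlier moves; stays.
  (4,3) → (1,1).
Resulting grid:
S S -
- - -
N N -
- N -
All satisfied now.

0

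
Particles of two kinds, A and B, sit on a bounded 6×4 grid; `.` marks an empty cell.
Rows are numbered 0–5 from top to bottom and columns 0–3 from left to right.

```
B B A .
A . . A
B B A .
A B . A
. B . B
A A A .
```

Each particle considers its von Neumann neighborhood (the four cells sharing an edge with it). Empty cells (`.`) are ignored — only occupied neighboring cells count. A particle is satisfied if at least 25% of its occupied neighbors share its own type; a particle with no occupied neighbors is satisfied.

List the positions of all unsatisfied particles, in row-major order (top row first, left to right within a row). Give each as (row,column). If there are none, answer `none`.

(0,0)B 1/2 ✓
(0,1)B 1/2 ✓
(0,2)A 0/1 ✗
(1,0)A 0/2 ✗
(1,3)A 0/0 ✓
(2,0)B 1/3 ✓
(2,1)B 2/3 ✓
(2,2)A 0/1 ✗
(3,0)A 0/2 ✗
(3,1)B 2/3 ✓
(3,3)A 0/1 ✗
(4,1)B 1/2 ✓
(4,3)B 0/1 ✗
(5,0)A 1/1 ✓
(5,1)A 2/3 ✓
(5,2)A 1/1 ✓

(0,2), (1,0), (2,2), (3,0), (3,3), (4,3)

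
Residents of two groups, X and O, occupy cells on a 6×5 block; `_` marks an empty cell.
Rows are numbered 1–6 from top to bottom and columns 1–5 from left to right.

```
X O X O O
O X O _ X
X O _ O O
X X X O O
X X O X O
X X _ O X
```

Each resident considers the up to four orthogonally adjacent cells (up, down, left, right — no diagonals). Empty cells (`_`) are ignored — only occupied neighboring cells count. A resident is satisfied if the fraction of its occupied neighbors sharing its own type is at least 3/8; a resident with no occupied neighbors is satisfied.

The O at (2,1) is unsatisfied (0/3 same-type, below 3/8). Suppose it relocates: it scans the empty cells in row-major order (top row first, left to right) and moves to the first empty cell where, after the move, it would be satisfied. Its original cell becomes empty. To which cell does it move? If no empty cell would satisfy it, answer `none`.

(2,4)

Vacating (2,1). Empty cells in order:
  (2,4): 3/4 same-type → satisfied — stop here.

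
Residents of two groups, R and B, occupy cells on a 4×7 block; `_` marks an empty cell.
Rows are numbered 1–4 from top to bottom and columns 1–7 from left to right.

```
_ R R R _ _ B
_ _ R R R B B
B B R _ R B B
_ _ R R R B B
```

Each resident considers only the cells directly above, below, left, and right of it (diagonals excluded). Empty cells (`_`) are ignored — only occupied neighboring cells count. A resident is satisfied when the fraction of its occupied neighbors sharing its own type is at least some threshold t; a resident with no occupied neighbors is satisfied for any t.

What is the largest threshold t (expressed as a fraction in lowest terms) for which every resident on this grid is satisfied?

Row 1: (1,2)R 1/1 · (1,3)R 3/3 · (1,4)R 2/2 · (1,7)B 1/1
Row 2: (2,3)R 3/3 · (2,4)R 3/3 · (2,5)R 2/3 · (2,6)B 2/3 · (2,7)B 3/3
Row 3: (3,1)B 1/1 · (3,2)B 1/2 · (3,3)R 2/3 · (3,5)R 2/3 · (3,6)B 3/4 · (3,7)B 3/3
Row 4: (4,3)R 2/2 · (4,4)R 2/2 · (4,5)R 2/3 · (4,6)B 2/3 · (4,7)B 2/2
The smallest same-type fraction is 1/2 at (3,2), which reduces to 1/2. Any threshold above that leaves this resident unsatisfied.

1/2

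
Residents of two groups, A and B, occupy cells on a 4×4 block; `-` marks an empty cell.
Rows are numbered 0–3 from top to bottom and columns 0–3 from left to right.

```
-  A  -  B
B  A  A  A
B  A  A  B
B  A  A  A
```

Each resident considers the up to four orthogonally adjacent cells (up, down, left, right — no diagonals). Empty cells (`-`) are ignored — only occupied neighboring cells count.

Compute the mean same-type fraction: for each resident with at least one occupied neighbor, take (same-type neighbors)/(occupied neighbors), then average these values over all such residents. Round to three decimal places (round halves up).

Row 0: (0,1)A 1/1 · (0,3)B 0/1
Row 1: (1,0)B 1/2 · (1,1)A 3/4 · (1,2)A 3/3 · (1,3)A 1/3
Row 2: (2,0)B 2/3 · (2,1)A 3/4 · (2,2)A 3/4 · (2,3)B 0/3
Row 3: (3,0)B 1/2 · (3,1)A 2/3 · (3,2)A 3/3 · (3,3)A 1/2
Sum over 14 residents: 1/1 + 0/1 + 1/2 + 3/4 + 3/3 + 1/3 + 2/3 + 3/4 + 3/4 + 0/3 + 1/2 + 2/3 + 3/3 + 1/2 = 101/12; mean = 101/12 ÷ 14 = 101/168 = 0.601190… → 0.601.

0.601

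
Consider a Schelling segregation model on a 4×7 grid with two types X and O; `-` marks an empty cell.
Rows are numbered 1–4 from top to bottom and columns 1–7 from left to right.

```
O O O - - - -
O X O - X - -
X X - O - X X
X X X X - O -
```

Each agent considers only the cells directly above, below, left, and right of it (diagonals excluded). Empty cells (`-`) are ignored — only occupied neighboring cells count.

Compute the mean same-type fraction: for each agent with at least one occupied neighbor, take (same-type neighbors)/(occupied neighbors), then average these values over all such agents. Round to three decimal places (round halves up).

Row 1: (1,1)O 2/2 · (1,2)O 2/3 · (1,3)O 2/2
Row 2: (2,1)O 1/3 · (2,2)X 1/4 · (2,3)O 1/2 · (2,5)X — no occupied neighbors
Row 3: (3,1)X 2/3 · (3,2)X 3/3 · (3,4)O 0/1 · (3,6)X 1/2 · (3,7)X 1/1
Row 4: (4,1)X 2/2 · (4,2)X 3/3 · (4,3)X 2/2 · (4,4)X 1/2 · (4,6)O 0/1
Sum over 16 agents: 2/2 + 2/3 + 2/2 + 1/3 + 1/4 + 1/2 + 2/3 + 3/3 + 0/1 + 1/2 + 1/1 + 2/2 + 3/3 + 2/2 + 1/2 + 0/1 = 125/12; mean = 125/12 ÷ 16 = 125/192 = 0.651041… → 0.651.

0.651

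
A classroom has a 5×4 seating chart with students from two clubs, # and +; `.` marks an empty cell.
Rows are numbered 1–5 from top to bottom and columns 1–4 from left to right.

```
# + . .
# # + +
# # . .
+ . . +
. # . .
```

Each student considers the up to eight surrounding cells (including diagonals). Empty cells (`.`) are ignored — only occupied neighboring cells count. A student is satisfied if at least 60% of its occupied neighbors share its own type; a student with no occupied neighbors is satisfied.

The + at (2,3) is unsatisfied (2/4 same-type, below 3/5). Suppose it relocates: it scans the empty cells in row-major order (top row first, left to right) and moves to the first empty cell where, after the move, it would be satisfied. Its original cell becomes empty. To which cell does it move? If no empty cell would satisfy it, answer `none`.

Vacating (2,3). Empty cells in order:
  (1,3): 2/3 same-type → satisfied — stop here.

(1,3)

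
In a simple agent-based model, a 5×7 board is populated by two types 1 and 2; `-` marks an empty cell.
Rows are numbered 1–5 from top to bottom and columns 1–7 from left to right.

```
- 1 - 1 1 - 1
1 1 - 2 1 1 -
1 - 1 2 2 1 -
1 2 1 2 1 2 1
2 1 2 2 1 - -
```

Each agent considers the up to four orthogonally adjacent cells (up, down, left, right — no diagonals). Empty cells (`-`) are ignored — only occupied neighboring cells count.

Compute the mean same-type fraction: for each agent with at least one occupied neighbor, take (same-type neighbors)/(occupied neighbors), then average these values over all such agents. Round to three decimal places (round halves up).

(1,2)1 1/1
(1,4)1 1/2
(1,5)1 2/2
(1,7)1 — no occupied neighbors
(2,1)1 2/2
(2,2)1 2/2
(2,4)2 1/3
(2,5)1 2/4
(2,6)1 2/2
(3,1)1 2/2
(3,3)1 1/2
(3,4)2 3/4
(3,5)2 1/4
(3,6)1 1/3
(4,1)1 1/3
(4,2)2 0/3
(4,3)1 1/4
(4,4)2 2/4
(4,5)1 1/4
(4,6)2 0/3
(4,7)1 0/1
(5,1)2 0/2
(5,2)1 0/3
(5,3)2 1/3
(5,4)2 2/3
(5,5)1 1/2
Sum over 25 agents: 1/1 + 1/2 + 2/2 + 2/2 + 2/2 + 1/3 + 2/4 + 2/2 + 2/2 + 1/2 + 3/4 + 1/4 + 1/3 + 1/3 + 0/3 + 1/4 + 2/4 + 1/4 + 0/3 + 0/1 + 0/2 + 0/3 + 1/3 + 2/3 + 1/2 = 12; mean = 12 ÷ 25 = 12/25 = 0.48 → 0.480.

0.480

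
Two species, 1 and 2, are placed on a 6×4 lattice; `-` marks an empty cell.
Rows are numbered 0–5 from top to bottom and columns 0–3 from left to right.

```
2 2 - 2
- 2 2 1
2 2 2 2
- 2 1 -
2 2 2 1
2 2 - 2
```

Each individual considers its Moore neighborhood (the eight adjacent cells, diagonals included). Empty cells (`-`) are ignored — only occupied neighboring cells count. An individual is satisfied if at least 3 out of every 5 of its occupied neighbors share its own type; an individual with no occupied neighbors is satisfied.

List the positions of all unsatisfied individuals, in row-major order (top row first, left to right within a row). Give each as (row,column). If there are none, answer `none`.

Row 0: (0,0)2 2/2 ok · (0,1)2 3/3 ok · (0,3)2 1/2 unhappy
Row 1: (1,1)2 6/6 ok · (1,2)2 6/7 ok · (1,3)1 0/4 unhappy
Row 2: (2,0)2 3/3 ok · (2,1)2 5/6 ok · (2,2)2 5/7 ok · (2,3)2 2/4 unhappy
Row 3: (3,1)2 6/7 ok · (3,2)1 1/7 unhappy
Row 4: (4,0)2 4/4 ok · (4,1)2 5/6 ok · (4,2)2 4/6 ok · (4,3)1 1/3 unhappy
Row 5: (5,0)2 3/3 ok · (5,1)2 4/4 ok · (5,3)2 1/2 unhappy

(0,3), (1,3), (2,3), (3,2), (4,3), (5,3)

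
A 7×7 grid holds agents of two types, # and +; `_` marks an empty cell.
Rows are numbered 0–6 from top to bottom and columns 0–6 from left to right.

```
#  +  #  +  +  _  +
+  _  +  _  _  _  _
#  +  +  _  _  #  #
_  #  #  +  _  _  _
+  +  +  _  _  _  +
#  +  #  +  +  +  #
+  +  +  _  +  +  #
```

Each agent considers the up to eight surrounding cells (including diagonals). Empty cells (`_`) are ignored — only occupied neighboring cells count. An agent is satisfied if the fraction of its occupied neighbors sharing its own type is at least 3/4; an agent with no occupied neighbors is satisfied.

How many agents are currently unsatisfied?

Row 0: (0,0)# 0/2 unhappy · (0,1)+ 2/4 unhappy · (0,2)# 0/3 unhappy · (0,3)+ 2/3 unhappy · (0,4)+ 1/1 ok · (0,6)+ 0/0 ok
Row 1: (1,0)+ 2/4 unhappy · (1,2)+ 4/5 ok
Row 2: (2,0)# 1/3 unhappy · (2,1)+ 3/6 unhappy · (2,2)+ 3/5 unhappy · (2,5)# 1/1 ok · (2,6)# 1/1 ok
Row 3: (3,1)# 2/7 unhappy · (3,2)# 1/6 unhappy · (3,3)+ 2/3 unhappy
Row 4: (4,0)+ 2/4 unhappy · (4,1)+ 3/7 unhappy · (4,2)+ 4/7 unhappy · (4,6)+ 1/2 unhappy
Row 5: (5,0)# 0/5 unhappy · (5,1)+ 6/8 ok · (5,2)# 0/6 unhappy · (5,3)+ 4/5 ok · (5,4)+ 4/4 ok · (5,5)+ 4/6 unhappy · (5,6)# 1/4 unhappy
Row 6: (6,0)+ 2/3 unhappy · (6,1)+ 3/5 unhappy · (6,2)+ 3/4 ok · (6,4)+ 4/4 ok · (6,5)+ 3/5 unhappy · (6,6)# 1/3 unhappy
Unsatisfied: (0,0), (0,1), (0,2), (0,3), (1,0), (2,0), (2,1), (2,2), (3,1), (3,2), (3,3), (4,0), (4,1), (4,2), (4,6), (5,0), (5,2), (5,5), (5,6), (6,0), (6,1), (6,5), (6,6) — 23 in total.

23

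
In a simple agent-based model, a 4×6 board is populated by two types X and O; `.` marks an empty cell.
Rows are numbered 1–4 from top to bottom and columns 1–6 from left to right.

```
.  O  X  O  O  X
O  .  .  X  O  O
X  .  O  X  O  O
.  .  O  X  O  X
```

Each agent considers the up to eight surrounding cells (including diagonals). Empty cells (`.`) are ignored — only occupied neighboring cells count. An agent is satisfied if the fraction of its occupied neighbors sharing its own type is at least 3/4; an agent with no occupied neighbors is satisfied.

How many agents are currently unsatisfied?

(1,2)O 1/2 ✗
(1,3)X 1/3 ✗
(1,4)O 2/4 ✗
(1,5)O 3/5 ✗
(1,6)X 0/3 ✗
(2,1)O 1/2 ✗
(2,4)X 2/7 ✗
(2,5)O 5/8 ✗
(2,6)O 4/5 ✓
(3,1)X 0/1 ✗
(3,3)O 1/4 ✗
(3,4)X 2/7 ✗
(3,5)O 4/8 ✗
(3,6)O 4/5 ✓
(4,3)O 1/3 ✗
(4,4)X 1/5 ✗
(4,5)O 2/5 ✗
(4,6)X 0/3 ✗
Unsatisfied: (1,2), (1,3), (1,4), (1,5), (1,6), (2,1), (2,4), (2,5), (3,1), (3,3), (3,4), (3,5), (4,3), (4,4), (4,5), (4,6) — 16 in total.

16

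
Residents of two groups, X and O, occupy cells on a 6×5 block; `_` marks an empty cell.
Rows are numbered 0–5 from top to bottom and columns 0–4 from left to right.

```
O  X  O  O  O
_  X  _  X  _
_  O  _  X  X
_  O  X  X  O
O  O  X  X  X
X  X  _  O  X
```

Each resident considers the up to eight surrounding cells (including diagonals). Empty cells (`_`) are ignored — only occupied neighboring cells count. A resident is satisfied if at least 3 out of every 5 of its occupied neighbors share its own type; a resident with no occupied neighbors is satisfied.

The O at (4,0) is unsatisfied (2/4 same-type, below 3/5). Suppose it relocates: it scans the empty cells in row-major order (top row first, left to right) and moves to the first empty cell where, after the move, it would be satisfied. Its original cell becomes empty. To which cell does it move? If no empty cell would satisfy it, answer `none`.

(2,0)

Vacating (4,0). Empty cells in order:
  (1,0): 2/4 same-type → still unsatisfied.
  (1,2): 3/7 same-type → still unsatisfied.
  (1,4): 2/5 same-type → still unsatisfied.
  (2,0): 2/3 same-type → satisfied — stop here.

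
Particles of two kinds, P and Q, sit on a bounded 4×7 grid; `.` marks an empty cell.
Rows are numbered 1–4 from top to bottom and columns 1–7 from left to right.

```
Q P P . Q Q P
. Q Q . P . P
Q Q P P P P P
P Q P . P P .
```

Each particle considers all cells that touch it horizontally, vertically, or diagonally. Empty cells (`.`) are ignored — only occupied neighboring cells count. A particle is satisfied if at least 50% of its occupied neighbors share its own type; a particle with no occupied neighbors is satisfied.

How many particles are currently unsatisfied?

(1,1)Q 1/2 satisfied
(1,2)P 1/4 not
(1,3)P 1/3 not
(1,5)Q 1/2 satisfied
(1,6)Q 1/4 not
(1,7)P 1/2 satisfied
(2,2)Q 4/7 satisfied
(2,3)Q 2/6 not
(2,5)P 3/5 satisfied
(2,7)P 3/4 satisfied
(3,1)Q 3/4 satisfied
(3,2)Q 4/7 satisfied
(3,3)P 2/6 not
(3,4)P 5/6 satisfied
(3,5)P 5/5 satisfied
(3,6)P 6/6 satisfied
(3,7)P 3/3 satisfied
(4,1)P 0/3 not
(4,2)Q 2/5 not
(4,3)P 2/4 satisfied
(4,5)P 4/4 satisfied
(4,6)P 4/4 satisfied
Unsatisfied: (1,2), (1,3), (1,6), (2,3), (3,3), (4,1), (4,2) — 7 in total.

7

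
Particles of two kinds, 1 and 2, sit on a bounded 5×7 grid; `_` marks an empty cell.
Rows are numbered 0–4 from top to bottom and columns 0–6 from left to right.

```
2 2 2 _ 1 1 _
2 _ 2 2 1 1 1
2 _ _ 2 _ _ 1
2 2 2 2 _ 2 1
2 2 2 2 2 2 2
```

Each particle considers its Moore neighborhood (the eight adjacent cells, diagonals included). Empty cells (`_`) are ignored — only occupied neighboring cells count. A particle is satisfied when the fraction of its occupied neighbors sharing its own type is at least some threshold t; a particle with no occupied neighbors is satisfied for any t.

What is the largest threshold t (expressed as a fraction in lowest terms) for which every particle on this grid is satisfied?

1/4

(0,0)2 2/2
(0,1)2 4/4
(0,2)2 3/3
(0,4)1 3/4
(0,5)1 4/4
(1,0)2 3/3
(1,2)2 4/4
(1,3)2 3/5
(1,4)1 3/5
(1,5)1 5/5
(1,6)1 3/3
(2,0)2 3/3
(2,3)2 4/5
(2,6)1 3/4
(3,0)2 4/4
(3,1)2 6/6
(3,2)2 6/6
(3,3)2 5/5
(3,5)2 3/5
(3,6)1 1/4
(4,0)2 3/3
(4,1)2 5/5
(4,2)2 5/5
(4,3)2 4/4
(4,4)2 4/4
(4,5)2 3/4
(4,6)2 2/3
The smallest same-type fraction is 1/4 at (3,6), which reduces to 1/4. Any threshold above that leaves this particle unsatisfied.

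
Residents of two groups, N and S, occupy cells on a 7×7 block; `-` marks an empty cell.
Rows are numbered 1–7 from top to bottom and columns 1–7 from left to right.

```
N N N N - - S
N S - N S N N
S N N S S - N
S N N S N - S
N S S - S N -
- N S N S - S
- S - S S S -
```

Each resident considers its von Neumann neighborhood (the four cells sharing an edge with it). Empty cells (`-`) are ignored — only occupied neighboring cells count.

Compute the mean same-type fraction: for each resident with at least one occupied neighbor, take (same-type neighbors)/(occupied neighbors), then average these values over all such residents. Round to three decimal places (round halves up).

0.428

(1,1)N 2/2
(1,2)N 2/3
(1,3)N 2/2
(1,4)N 2/2
(1,7)S 0/1
(2,1)N 1/3
(2,2)S 0/3
(2,4)N 1/3
(2,5)S 1/3
(2,6)N 1/2
(2,7)N 2/3
(3,1)S 1/3
(3,2)N 2/4
(3,3)N 2/3
(3,4)S 2/4
(3,5)S 2/3
(3,7)N 1/2
(4,1)S 1/3
(4,2)N 2/4
(4,3)N 2/4
(4,4)S 1/3
(4,5)N 0/3
(4,7)S 0/1
(5,1)N 0/2
(5,2)S 1/4
(5,3)S 2/3
(5,5)S 1/3
(5,6)N 0/1
(6,2)N 0/3
(6,3)S 1/3
(6,4)N 0/3
(6,5)S 2/3
(6,7)S — no occupied neighbors
(7,2)S 0/1
(7,4)S 1/2
(7,5)S 3/3
(7,6)S 1/1
Sum over 36 residents: 2/2 + 2/3 + 2/2 + 2/2 + 0/1 + 1/3 + 0/3 + 1/3 + 1/3 + 1/2 + 2/3 + 1/3 + 2/4 + 2/3 + 2/4 + 2/3 + 1/2 + 1/3 + 2/4 + 2/4 + 1/3 + 0/3 + 0/1 + 0/2 + 1/4 + 2/3 + 1/3 + 0/1 + 0/3 + 1/3 + 0/3 + 2/3 + 0/1 + 1/2 + 3/3 + 1/1 = 185/12; mean = 185/12 ÷ 36 = 185/432 = 0.428240… → 0.428.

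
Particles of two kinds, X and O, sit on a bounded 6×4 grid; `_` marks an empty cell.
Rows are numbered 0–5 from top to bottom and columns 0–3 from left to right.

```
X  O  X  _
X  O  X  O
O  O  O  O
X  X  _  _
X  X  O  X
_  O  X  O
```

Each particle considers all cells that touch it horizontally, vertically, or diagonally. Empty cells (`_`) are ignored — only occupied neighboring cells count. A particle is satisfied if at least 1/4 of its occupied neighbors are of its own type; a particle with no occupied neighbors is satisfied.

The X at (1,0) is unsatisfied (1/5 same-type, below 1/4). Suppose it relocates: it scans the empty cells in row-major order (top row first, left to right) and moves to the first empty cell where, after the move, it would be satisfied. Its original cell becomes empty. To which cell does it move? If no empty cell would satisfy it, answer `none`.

Vacating (1,0). Empty cells in order:
  (0,3): 2/3 same-type → satisfied — stop here.

(0,3)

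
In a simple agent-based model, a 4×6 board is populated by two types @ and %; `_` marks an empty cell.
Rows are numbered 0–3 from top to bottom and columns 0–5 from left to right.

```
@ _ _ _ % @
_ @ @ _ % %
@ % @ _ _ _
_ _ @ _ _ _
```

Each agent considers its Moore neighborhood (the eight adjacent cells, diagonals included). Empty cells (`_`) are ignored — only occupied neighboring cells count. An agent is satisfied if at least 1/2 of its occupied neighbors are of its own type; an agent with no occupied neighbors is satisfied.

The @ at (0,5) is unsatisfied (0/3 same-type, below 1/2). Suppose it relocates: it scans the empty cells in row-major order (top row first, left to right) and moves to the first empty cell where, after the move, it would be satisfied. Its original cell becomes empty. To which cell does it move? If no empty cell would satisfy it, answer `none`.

Vacating (0,5). Empty cells in order:
  (0,1): 3/3 same-type → satisfied — stop here.

(0,1)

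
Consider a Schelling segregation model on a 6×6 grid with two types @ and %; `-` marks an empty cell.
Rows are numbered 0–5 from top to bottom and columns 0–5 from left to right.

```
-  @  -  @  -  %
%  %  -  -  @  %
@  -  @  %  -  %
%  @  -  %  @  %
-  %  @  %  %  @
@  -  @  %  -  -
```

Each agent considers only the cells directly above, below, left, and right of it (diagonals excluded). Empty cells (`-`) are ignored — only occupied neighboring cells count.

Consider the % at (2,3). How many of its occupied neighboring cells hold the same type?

1

Occupied neighbors of (2,3): (3,3)=%, (2,2)=@.
Same type (%): 1 of 2.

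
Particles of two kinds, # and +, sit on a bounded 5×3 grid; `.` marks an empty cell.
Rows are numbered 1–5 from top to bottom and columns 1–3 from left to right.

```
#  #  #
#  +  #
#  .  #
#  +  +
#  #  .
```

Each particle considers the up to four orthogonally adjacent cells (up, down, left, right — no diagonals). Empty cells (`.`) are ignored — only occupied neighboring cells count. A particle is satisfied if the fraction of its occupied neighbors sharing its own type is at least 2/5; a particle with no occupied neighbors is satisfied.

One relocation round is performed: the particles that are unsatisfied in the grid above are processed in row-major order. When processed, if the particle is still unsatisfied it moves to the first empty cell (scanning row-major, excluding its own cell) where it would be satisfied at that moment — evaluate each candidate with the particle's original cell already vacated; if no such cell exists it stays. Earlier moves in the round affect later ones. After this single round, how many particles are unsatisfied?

Initially unsatisfied (in order): (2,2), (4,2).
  (2,2) → (5,3).
  (4,2): no empty cell satisfies it; stays.
Resulting grid:
# # #
# . #
# . #
# + +
# # +
Unsatisfied now: (4,2), (5,2).

2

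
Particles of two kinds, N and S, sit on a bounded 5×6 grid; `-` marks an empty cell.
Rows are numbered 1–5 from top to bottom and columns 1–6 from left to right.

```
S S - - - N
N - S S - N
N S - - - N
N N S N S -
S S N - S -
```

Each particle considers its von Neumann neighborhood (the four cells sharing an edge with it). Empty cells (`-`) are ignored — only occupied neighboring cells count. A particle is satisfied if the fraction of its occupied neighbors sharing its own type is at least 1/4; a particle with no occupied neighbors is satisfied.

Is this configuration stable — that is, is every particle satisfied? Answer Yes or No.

(1,1)S 1/2 ok
(1,2)S 1/1 ok
(1,6)N 1/1 ok
(2,1)N 1/2 ok
(2,3)S 1/1 ok
(2,4)S 1/1 ok
(2,6)N 2/2 ok
(3,1)N 2/3 ok
(3,2)S 0/2 unhappy
(3,6)N 1/1 ok
(4,1)N 2/3 ok
(4,2)N 1/4 ok
(4,3)S 0/3 unhappy
(4,4)N 0/2 unhappy
(4,5)S 1/2 ok
(5,1)S 1/2 ok
(5,2)S 1/3 ok
(5,3)N 0/2 unhappy
(5,5)S 1/1 ok
For instance (3,2) has only 0/2 same-type neighbors, below 1/4.

No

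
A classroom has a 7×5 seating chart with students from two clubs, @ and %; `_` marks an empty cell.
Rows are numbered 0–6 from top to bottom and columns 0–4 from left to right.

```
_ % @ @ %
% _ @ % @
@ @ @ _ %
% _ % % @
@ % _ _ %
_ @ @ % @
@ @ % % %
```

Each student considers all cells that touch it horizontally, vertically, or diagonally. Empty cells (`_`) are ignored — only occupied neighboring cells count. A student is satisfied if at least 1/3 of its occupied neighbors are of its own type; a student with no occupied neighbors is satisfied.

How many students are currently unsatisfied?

Row 0: (0,1)% 1/3 satisfied · (0,2)@ 2/4 satisfied · (0,3)@ 3/5 satisfied · (0,4)% 1/3 satisfied
Row 1: (1,0)% 1/3 satisfied · (1,2)@ 4/6 satisfied · (1,3)% 2/7 not · (1,4)@ 1/4 not
Row 2: (2,0)@ 1/3 satisfied · (2,1)@ 3/6 satisfied · (2,2)@ 2/5 satisfied · (2,4)% 2/4 satisfied
Row 3: (3,0)% 1/4 not · (3,2)% 2/4 satisfied · (3,3)% 3/5 satisfied · (3,4)@ 0/3 not
Row 4: (4,0)@ 1/3 satisfied · (4,1)% 2/5 satisfied · (4,4)% 2/4 satisfied
Row 5: (5,1)@ 4/6 satisfied · (5,2)@ 2/6 satisfied · (5,3)% 4/6 satisfied · (5,4)@ 0/4 not
Row 6: (6,0)@ 2/2 satisfied · (6,1)@ 3/4 satisfied · (6,2)% 2/5 satisfied · (6,3)% 3/5 satisfied · (6,4)% 2/3 satisfied
Unsatisfied: (1,3), (1,4), (3,0), (3,4), (5,4) — 5 in total.

5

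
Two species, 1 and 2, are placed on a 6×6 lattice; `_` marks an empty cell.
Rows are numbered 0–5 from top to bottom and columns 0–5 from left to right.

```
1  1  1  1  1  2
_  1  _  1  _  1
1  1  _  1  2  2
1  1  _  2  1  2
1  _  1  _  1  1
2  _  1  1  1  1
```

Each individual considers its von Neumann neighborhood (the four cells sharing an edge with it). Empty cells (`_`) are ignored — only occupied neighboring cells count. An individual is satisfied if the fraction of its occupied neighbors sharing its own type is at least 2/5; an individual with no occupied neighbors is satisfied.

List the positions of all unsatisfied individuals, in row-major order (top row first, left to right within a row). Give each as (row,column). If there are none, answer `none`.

(0,5), (1,5), (2,3), (2,4), (3,3), (3,4), (3,5), (5,0)

(0,0)1 1/1 ✓
(0,1)1 3/3 ✓
(0,2)1 2/2 ✓
(0,3)1 3/3 ✓
(0,4)1 1/2 ✓
(0,5)2 0/2 ✗
(1,1)1 2/2 ✓
(1,3)1 2/2 ✓
(1,5)1 0/2 ✗
(2,0)1 2/2 ✓
(2,1)1 3/3 ✓
(2,3)1 1/3 ✗
(2,4)2 1/3 ✗
(2,5)2 2/3 ✓
(3,0)1 3/3 ✓
(3,1)1 2/2 ✓
(3,3)2 0/2 ✗
(3,4)1 1/4 ✗
(3,5)2 1/3 ✗
(4,0)1 1/2 ✓
(4,2)1 1/1 ✓
(4,4)1 3/3 ✓
(4,5)1 2/3 ✓
(5,0)2 0/1 ✗
(5,2)1 2/2 ✓
(5,3)1 2/2 ✓
(5,4)1 3/3 ✓
(5,5)1 2/2 ✓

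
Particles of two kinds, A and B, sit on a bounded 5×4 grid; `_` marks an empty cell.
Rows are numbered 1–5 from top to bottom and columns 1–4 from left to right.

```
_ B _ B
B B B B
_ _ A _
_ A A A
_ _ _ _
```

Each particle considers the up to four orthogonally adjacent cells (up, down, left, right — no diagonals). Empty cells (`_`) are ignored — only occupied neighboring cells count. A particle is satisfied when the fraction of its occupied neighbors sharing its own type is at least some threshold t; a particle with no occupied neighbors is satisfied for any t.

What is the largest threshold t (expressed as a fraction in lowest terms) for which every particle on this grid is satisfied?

1/2

(1,2)B 1/1
(1,4)B 1/1
(2,1)B 1/1
(2,2)B 3/3
(2,3)B 2/3
(2,4)B 2/2
(3,3)A 1/2
(4,2)A 1/1
(4,3)A 3/3
(4,4)A 1/1
The smallest same-type fraction is 1/2 at (3,3), which reduces to 1/2. Any threshold above that leaves this particle unsatisfied.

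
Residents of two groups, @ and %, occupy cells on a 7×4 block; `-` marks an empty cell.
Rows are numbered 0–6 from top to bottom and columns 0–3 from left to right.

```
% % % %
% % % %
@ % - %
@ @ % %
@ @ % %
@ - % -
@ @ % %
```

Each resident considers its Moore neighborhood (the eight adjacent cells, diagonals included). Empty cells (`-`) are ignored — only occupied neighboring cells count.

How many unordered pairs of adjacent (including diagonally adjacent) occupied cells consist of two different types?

12

Scan each occupied cell's neighbors to the right and below (and the two forward diagonals) so each pair is counted once.
Row 0: %(0,0)–%(0,1)= %(0,0)–%(1,0)= %(0,0)–%(1,1)= %(0,1)–%(0,2)= %(0,1)–%(1,1)= %(0,1)–%(1,2)= %(0,1)–%(1,0)= %(0,2)–%(0,3)= %(0,2)–%(1,2)= %(0,2)–%(1,3)= %(0,2)–%(1,1)= %(0,3)–%(1,3)= %(0,3)–%(1,2)=  → 0/13 unlike.
Row 1: %(1,0)–%(1,1)= %(1,0)–@(2,0)≠ %(1,0)–%(2,1)= %(1,1)–%(1,2)= %(1,1)–%(2,1)= %(1,1)–@(2,0)≠ %(1,2)–%(1,3)= %(1,2)–%(2,3)= %(1,2)–%(2,1)= %(1,3)–%(2,3)=  → 2/10 unlike.
Row 2: @(2,0)–%(2,1)≠ @(2,0)–@(3,0)= @(2,0)–@(3,1)= %(2,1)–@(3,1)≠ %(2,1)–%(3,2)= %(2,1)–@(3,0)≠ %(2,3)–%(3,3)= %(2,3)–%(3,2)=  → 3/8 unlike.
Row 3: @(3,0)–@(3,1)= @(3,0)–@(4,0)= @(3,0)–@(4,1)= @(3,1)–%(3,2)≠ @(3,1)–@(4,1)= @(3,1)–%(4,2)≠ @(3,1)–@(4,0)= %(3,2)–%(3,3)= %(3,2)–%(4,2)= %(3,2)–%(4,3)= %(3,2)–@(4,1)≠ %(3,3)–%(4,3)= %(3,3)–%(4,2)=  → 3/13 unlike.
Row 4: @(4,0)–@(4,1)= @(4,0)–@(5,0)= @(4,1)–%(4,2)≠ @(4,1)–%(5,2)≠ @(4,1)–@(5,0)= %(4,2)–%(4,3)= %(4,2)–%(5,2)= %(4,3)–%(5,2)=  → 2/8 unlike.
Row 5: @(5,0)–@(6,0)= @(5,0)–@(6,1)= %(5,2)–%(6,2)= %(5,2)–%(6,3)= %(5,2)–@(6,1)≠  → 1/5 unlike.
Row 6: @(6,0)–@(6,1)= @(6,1)–%(6,2)≠ %(6,2)–%(6,3)=  → 1/3 unlike.
Total adjacent occupied pairs: 60; unlike-type pairs: 12.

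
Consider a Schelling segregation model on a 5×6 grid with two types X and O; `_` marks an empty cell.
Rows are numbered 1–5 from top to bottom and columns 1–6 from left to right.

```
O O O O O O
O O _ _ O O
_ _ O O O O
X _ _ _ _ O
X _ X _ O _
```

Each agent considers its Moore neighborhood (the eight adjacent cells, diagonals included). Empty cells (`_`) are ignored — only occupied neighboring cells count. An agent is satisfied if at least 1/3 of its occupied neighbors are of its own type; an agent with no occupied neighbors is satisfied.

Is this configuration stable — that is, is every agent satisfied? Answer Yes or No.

Row 1: (1,1)O 3/3 ✓ · (1,2)O 4/4 ✓ · (1,3)O 3/3 ✓ · (1,4)O 3/3 ✓ · (1,5)O 4/4 ✓ · (1,6)O 3/3 ✓
Row 2: (2,1)O 3/3 ✓ · (2,2)O 5/5 ✓ · (2,5)O 7/7 ✓ · (2,6)O 5/5 ✓
Row 3: (3,3)O 2/2 ✓ · (3,4)O 3/3 ✓ · (3,5)O 5/5 ✓ · (3,6)O 4/4 ✓
Row 4: (4,1)X 1/1 ✓ · (4,6)O 3/3 ✓
Row 5: (5,1)X 1/1 ✓ · (5,3)X 0/0 ✓ · (5,5)O 1/1 ✓
All meet the threshold, so the configuration is stable.

Yes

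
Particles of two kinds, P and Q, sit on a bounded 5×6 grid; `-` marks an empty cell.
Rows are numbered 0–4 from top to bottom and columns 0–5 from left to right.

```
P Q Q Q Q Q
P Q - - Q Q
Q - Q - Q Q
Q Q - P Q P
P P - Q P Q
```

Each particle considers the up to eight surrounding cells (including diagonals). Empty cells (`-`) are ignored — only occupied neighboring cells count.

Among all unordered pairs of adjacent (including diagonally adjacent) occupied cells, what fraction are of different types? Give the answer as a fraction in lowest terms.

Scan each occupied cell's neighbors to the right and below (and the two forward diagonals) so each pair is counted once.
Row 0: P(0,0)–Q(0,1)≠ P(0,0)–P(1,0)= P(0,0)–Q(1,1)≠ Q(0,1)–Q(0,2)= Q(0,1)–Q(1,1)= Q(0,1)–P(1,0)≠ Q(0,2)–Q(0,3)= Q(0,2)–Q(1,1)= Q(0,3)–Q(0,4)= Q(0,3)–Q(1,4)= Q(0,4)–Q(0,5)= Q(0,4)–Q(1,4)= Q(0,4)–Q(1,5)= Q(0,5)–Q(1,5)= Q(0,5)–Q(1,4)=  → 3/15 unlike.
Row 1: P(1,0)–Q(1,1)≠ P(1,0)–Q(2,0)≠ Q(1,1)–Q(2,2)= Q(1,1)–Q(2,0)= Q(1,4)–Q(1,5)= Q(1,4)–Q(2,4)= Q(1,4)–Q(2,5)= Q(1,5)–Q(2,5)= Q(1,5)–Q(2,4)=  → 2/9 unlike.
Row 2: Q(2,0)–Q(3,0)= Q(2,0)–Q(3,1)= Q(2,2)–P(3,3)≠ Q(2,2)–Q(3,1)= Q(2,4)–Q(2,5)= Q(2,4)–Q(3,4)= Q(2,4)–P(3,5)≠ Q(2,4)–P(3,3)≠ Q(2,5)–P(3,5)≠ Q(2,5)–Q(3,4)=  → 4/10 unlike.
Row 3: Q(3,0)–Q(3,1)= Q(3,0)–P(4,0)≠ Q(3,0)–P(4,1)≠ Q(3,1)–P(4,1)≠ Q(3,1)–P(4,0)≠ P(3,3)–Q(3,4)≠ P(3,3)–Q(4,3)≠ P(3,3)–P(4,4)= Q(3,4)–P(3,5)≠ Q(3,4)–P(4,4)≠ Q(3,4)–Q(4,5)= Q(3,4)–Q(4,3)= P(3,5)–Q(4,5)≠ P(3,5)–P(4,4)=  → 9/14 unlike.
Row 4: P(4,0)–P(4,1)= Q(4,3)–P(4,4)≠ P(4,4)–Q(4,5)≠  → 2/3 unlike.
Total adjacent occupied pairs: 51; unlike-type pairs: 20.
20/51 is already in lowest terms.

20/51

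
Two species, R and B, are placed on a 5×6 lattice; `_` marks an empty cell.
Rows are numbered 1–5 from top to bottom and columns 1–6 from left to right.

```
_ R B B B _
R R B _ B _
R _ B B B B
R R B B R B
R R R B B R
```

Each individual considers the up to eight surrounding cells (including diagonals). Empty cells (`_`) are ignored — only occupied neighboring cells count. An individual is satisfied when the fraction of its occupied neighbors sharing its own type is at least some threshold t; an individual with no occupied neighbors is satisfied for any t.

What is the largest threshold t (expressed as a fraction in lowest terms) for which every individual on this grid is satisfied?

(1,2)R 2/4
(1,3)B 2/4
(1,4)B 4/4
(1,5)B 2/2
(2,1)R 3/3
(2,2)R 3/6
(2,3)B 4/6
(2,5)B 5/5
(3,1)R 4/4
(3,3)B 4/6
(3,4)B 6/7
(3,5)B 5/6
(3,6)B 3/4
(4,1)R 4/4
(4,2)R 5/7
(4,3)B 4/7
(4,4)B 6/8
(4,5)R 1/8
(4,6)B 3/5
(5,1)R 3/3
(5,2)R 4/5
(5,3)R 2/5
(5,4)B 3/5
(5,5)B 3/5
(5,6)R 1/3
The smallest same-type fraction is 1/8 at (4,5), which reduces to 1/8. Any threshold above that leaves this individual unsatisfied.

1/8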